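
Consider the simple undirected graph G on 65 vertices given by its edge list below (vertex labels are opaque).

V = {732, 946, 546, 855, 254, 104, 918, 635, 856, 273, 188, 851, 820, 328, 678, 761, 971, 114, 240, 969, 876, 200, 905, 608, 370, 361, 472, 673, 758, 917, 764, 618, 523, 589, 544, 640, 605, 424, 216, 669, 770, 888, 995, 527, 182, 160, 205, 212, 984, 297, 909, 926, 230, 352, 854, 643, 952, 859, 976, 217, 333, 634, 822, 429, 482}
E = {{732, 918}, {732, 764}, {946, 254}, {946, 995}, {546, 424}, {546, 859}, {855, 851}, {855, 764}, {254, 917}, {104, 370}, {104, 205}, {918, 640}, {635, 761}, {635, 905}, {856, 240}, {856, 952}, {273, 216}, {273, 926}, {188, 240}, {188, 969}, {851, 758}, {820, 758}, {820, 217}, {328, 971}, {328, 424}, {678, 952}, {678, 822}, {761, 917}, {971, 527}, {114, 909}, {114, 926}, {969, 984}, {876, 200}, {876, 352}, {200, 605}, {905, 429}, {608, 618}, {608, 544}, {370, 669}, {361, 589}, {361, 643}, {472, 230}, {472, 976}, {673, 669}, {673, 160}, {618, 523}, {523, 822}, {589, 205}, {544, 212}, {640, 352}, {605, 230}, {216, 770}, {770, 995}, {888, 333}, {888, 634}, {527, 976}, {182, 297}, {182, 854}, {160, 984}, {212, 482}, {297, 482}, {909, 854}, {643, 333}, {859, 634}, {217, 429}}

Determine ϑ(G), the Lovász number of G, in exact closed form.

65*cos(pi/65)/(cos(pi/65) + 1)

Vertex 770 has 2 neighbors: 216, 995.
Vertex 217 has 2 neighbors: 820, 429.
deg(854) = 2; N(854) = {182, 909}.
N(918) = {732, 640}, |N(918)| = 2.
Regular of degree 2 on 65 vertices: connected 2-regular on 65 ⇒ C_{65}.
A has 33 distinct eigenvalues ≈ [2.0, 1.99066, 1.96274, 1.91649, 1.85235, 1.77091, 1.67294, 1.55935, 1.4312, 1.28968, 1.13613, 0.97197, 0.79873, 0.61803, 0.43157, 0.24107, 0.04833, -0.14487, -0.33671, -0.52541, -0.70921, -0.88638, -1.05528, -1.21433, -1.36203, -1.49702, -1.61803, -1.72394, -1.81375, -1.88662, -1.94188, -1.97901, -1.99766].
Lovász: ϑ = −65(-2*cos(pi/65))/(2+-(-1)*2*cos(pi/65)) = 65*cos(pi/65)/(cos(pi/65) + 1).
ϑ(G) ≈ 32.48101260.
Sandwich: α(G)=32 ≤ ϑ(G)=65*cos(pi/65)/(cos(pi/65) + 1) ≤ χ(Ḡ)=33 (both strict).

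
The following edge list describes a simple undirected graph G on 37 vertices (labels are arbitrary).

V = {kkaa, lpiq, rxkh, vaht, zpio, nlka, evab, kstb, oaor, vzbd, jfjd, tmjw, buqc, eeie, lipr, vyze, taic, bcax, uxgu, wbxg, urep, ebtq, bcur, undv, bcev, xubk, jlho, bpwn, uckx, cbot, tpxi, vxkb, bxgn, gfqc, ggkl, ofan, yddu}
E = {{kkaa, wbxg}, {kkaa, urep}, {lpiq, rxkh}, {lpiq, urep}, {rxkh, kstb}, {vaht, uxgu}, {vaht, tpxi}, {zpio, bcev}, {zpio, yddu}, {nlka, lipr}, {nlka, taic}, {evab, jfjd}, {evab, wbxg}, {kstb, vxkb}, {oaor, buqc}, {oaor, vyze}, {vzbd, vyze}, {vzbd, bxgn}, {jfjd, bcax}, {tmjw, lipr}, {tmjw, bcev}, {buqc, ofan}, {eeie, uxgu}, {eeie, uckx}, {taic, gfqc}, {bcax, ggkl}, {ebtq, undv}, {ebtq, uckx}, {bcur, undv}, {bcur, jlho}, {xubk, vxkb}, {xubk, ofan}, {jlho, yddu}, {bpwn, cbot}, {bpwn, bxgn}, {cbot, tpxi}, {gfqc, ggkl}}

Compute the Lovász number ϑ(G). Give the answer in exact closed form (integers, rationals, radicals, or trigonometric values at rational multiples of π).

37*cos(pi/37)/(cos(pi/37) + 1)

Vertex evab has 2 neighbors: jfjd, wbxg.
deg(bcur) = 2; N(bcur) = {undv, jlho}.
deg(tpxi) = 2; N(tpxi) = {vaht, cbot}.
Vertex jlho has 2 neighbors: bcur, yddu.
2-regular, N=37; connected 2-regular on 37 ⇒ C_{37}.
The 19 distinct eigenvalues: [2.0, 1.97123, 1.88575, 1.74603, 1.55607, 1.32135, 1.04861, 0.74571, 0.42136, 0.08488, -0.25404, -0.58565, -0.90041, -1.18927, -1.44391, -1.65702, -1.82246, -1.93547, -1.99279].
Lovász (edge-transitive): ϑ = −37·(-2*cos(pi/37))/((2)−(-2*cos(pi/37))) = 37*cos(pi/37)/(cos(pi/37) + 1).
= 18.4666… (decimal).
18 ≤ 37*cos(pi/37)/(cos(pi/37) + 1) ≤ 19: both strict.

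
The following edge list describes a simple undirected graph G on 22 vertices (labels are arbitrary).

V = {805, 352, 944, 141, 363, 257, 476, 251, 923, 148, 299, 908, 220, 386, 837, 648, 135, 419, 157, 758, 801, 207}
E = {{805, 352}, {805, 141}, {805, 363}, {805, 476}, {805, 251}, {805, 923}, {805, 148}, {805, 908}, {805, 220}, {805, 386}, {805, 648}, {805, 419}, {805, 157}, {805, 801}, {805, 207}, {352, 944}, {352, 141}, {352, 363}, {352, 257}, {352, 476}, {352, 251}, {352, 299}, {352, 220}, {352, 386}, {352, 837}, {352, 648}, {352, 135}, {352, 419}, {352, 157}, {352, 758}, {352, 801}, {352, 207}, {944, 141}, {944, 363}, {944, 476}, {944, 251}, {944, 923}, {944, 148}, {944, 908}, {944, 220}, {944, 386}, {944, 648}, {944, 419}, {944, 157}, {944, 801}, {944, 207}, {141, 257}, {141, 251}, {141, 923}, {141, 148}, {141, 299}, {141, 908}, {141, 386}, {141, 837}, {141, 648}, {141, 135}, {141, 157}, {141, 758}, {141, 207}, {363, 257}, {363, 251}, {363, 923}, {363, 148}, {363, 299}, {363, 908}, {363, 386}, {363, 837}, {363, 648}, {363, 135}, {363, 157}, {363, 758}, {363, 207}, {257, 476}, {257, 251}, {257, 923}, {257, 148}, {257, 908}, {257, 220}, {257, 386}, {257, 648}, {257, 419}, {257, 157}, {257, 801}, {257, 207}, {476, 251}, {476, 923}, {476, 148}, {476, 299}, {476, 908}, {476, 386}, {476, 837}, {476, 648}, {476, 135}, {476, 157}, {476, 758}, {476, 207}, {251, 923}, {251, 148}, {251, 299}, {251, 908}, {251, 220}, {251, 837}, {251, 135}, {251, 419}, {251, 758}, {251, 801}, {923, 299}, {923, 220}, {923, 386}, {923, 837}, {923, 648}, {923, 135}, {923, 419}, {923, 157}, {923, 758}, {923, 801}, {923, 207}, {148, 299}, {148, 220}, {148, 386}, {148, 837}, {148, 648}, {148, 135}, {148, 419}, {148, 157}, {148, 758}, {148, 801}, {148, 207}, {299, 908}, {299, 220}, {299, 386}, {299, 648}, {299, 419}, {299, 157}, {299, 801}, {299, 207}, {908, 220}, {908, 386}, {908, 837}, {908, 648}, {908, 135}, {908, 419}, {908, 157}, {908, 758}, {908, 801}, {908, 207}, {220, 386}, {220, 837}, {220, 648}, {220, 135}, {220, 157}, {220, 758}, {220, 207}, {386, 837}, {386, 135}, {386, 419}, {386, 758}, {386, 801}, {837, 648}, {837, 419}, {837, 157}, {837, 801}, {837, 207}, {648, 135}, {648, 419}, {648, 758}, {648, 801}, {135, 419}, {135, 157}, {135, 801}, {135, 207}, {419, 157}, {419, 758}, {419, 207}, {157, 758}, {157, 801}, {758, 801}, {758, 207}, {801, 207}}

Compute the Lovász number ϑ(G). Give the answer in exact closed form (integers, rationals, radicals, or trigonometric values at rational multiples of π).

N(220) = {805, 352, 944, 257, 251, 923, 148, 299, 908, 386, 837, 648, 135, 157, 758, 207}, |N(220)| = 16.
deg(801) = 16; N(801) = {805, 352, 944, 257, 251, 923, 148, 299, 908, 386, 837, 648, 135, 157, 758, 207}.
Vertex 299 has 15 neighbors: 352, 141, 363, 476, 251, 923, 148, 908, 220, 386, 648, 419, 157, 801, 207.
Vertex 758 has 15 neighbors: 352, 141, 363, 476, 251, 923, 148, 908, 220, 386, 648, 419, 157, 801, 207.
G = K_{7,6,5,4}: α = 7 = χ(Ḡ), so ϑ = 7.
Numerically 7.00000.
Sandwich: α(G)=7 ≤ ϑ(G)=7 ≤ χ(Ḡ)=7 (collapsed).

7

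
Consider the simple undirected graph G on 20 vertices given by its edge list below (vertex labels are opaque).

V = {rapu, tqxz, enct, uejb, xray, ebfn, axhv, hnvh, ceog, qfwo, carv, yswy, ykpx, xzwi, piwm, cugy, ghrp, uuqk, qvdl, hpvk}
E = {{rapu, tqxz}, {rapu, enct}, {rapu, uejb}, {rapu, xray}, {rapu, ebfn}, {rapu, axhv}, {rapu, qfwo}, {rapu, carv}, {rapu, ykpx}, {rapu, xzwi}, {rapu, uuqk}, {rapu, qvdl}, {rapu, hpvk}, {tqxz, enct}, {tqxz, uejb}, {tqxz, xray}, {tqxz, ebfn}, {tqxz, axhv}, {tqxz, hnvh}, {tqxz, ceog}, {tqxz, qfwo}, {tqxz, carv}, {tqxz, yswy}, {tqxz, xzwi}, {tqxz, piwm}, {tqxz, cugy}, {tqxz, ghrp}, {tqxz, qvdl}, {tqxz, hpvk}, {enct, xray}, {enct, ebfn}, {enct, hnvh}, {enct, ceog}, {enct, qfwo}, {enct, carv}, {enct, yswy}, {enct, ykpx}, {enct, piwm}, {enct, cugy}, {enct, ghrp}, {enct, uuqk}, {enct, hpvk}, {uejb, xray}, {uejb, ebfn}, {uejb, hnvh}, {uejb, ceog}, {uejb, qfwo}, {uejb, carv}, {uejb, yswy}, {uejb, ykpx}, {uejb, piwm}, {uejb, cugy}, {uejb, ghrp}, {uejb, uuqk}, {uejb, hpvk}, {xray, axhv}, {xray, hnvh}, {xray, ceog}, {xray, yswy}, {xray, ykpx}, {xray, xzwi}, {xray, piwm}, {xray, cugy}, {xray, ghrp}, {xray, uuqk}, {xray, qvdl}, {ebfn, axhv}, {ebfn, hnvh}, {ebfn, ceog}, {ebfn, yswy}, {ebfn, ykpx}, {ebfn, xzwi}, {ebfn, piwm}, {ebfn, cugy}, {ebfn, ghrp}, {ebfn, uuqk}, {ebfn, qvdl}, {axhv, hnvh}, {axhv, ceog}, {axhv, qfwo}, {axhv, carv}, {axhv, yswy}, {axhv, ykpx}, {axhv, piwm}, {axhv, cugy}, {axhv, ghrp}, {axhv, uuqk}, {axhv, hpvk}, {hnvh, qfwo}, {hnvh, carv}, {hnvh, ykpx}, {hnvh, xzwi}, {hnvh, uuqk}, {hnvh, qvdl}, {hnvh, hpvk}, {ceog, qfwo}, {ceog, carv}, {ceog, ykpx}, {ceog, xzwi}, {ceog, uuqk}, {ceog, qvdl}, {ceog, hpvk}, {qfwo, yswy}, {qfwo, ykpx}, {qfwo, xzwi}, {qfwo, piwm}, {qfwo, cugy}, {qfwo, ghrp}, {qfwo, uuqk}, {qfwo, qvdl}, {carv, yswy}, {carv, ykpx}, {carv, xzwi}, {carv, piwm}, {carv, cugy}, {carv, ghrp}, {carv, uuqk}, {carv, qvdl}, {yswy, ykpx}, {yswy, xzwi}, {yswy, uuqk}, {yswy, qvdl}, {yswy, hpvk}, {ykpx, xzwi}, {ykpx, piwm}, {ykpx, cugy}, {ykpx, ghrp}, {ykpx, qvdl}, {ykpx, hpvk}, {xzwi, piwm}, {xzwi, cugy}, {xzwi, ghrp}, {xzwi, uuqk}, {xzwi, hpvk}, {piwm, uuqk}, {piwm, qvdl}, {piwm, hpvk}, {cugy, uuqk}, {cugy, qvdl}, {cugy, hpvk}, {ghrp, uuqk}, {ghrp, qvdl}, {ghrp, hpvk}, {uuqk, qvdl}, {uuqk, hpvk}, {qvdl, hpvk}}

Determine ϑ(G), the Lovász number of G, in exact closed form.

7

Vertex hnvh has 13 neighbors: tqxz, enct, uejb, xray, ebfn, axhv, qfwo, carv, ykpx, xzwi, uuqk, qvdl, hpvk.
deg(ghrp) = 13; N(ghrp) = {tqxz, enct, uejb, xray, ebfn, axhv, qfwo, carv, ykpx, xzwi, uuqk, qvdl, hpvk}.
deg(hpvk) = 15; N(hpvk) = {rapu, tqxz, enct, uejb, axhv, hnvh, ceog, yswy, ykpx, xzwi, piwm, cugy, ghrp, uuqk, qvdl}.
deg(carv) = 15; N(carv) = {rapu, tqxz, enct, uejb, axhv, hnvh, ceog, yswy, ykpx, xzwi, piwm, cugy, ghrp, uuqk, qvdl}.
K_{7,5,5,3} (perfect); ϑ(G) = α(G) = max{7,5,5,3} = 7.
Numerically 7.0000.
α=7, χ(Ḡ)=7; ϑ=7 lies between (collapsed).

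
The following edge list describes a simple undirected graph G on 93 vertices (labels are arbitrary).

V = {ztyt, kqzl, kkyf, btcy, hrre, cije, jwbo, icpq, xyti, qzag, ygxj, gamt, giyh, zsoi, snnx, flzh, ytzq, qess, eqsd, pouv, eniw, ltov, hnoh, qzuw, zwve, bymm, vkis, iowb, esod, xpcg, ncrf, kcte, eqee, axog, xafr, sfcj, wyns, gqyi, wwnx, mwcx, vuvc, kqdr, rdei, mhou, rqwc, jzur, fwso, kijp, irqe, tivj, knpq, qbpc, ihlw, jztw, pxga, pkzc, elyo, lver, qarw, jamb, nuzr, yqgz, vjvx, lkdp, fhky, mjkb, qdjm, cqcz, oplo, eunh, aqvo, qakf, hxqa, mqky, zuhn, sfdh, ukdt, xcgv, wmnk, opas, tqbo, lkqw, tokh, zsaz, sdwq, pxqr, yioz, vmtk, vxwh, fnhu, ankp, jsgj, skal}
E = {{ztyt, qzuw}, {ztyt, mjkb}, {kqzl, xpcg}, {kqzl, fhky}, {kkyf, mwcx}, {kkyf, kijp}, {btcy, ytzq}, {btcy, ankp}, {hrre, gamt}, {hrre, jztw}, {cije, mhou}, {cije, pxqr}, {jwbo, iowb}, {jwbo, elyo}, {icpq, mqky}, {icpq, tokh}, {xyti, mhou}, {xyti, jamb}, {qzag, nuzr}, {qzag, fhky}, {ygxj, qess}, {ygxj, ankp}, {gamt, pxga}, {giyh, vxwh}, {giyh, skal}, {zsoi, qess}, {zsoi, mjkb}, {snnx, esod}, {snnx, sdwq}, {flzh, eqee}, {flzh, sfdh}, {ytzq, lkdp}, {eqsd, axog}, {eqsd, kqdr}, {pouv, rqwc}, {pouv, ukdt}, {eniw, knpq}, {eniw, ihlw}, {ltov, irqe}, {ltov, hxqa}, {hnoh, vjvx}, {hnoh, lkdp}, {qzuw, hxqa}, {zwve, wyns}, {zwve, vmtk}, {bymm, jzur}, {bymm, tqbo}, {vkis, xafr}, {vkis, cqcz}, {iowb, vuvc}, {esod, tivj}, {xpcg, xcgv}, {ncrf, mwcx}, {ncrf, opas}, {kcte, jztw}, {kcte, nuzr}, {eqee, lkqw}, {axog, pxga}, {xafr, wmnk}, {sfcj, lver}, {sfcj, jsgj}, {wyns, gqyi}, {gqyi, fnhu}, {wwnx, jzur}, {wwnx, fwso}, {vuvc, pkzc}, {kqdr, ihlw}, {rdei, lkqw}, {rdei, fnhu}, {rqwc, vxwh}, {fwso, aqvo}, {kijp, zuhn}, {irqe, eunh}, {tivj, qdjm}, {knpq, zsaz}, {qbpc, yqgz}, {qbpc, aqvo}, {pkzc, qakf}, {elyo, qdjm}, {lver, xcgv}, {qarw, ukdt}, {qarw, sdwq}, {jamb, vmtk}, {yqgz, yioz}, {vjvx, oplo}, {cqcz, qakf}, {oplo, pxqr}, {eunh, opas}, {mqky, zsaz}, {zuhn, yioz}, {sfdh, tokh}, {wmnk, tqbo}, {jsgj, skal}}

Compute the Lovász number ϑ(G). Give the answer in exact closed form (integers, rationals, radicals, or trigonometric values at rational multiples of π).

deg(irqe) = 2; N(irqe) = {ltov, eunh}.
deg(esod) = 2; N(esod) = {snnx, tivj}.
Vertex vjvx has 2 neighbors: hnoh, oplo.
Vertex zsaz has 2 neighbors: knpq, mqky.
Regular of degree 2 on 93 vertices: the odd cycle C_{93}.
A has 47 distinct eigenvalues ≈ [2.0, 1.99544, 1.98177, 1.95906, 1.92741, 1.88697, 1.83792, 1.78048, 1.71491, 1.64153, 1.56065, 1.47265, 1.37793, 1.27693, 1.1701, 1.05793, 0.94093, 0.81964, 0.69461, 0.56641, 0.43563, 0.30286, 0.1687, 0.03378, -0.1013, -0.23591, -0.36945, -0.50131, -0.63087, -0.75756, -0.88079, -1.0, -1.11465, -1.22421, -1.32819, -1.42611, -1.51752, -1.602, -1.67918, -1.74869, -1.81023, -1.86351, -1.90828, -1.94434, -1.97154, -1.98974, -1.99886].
λ_max=2, λ_min=-2*cos(pi/93); ϑ = −93·λ_min/(λ_max−λ_min) = 93*cos(pi/93)/(cos(pi/93) + 1).
Numerically 46.48673188.
Check 46 ≤ 93*cos(pi/93)/(cos(pi/93) + 1) ≤ 47: both strict.

93*cos(pi/93)/(cos(pi/93) + 1)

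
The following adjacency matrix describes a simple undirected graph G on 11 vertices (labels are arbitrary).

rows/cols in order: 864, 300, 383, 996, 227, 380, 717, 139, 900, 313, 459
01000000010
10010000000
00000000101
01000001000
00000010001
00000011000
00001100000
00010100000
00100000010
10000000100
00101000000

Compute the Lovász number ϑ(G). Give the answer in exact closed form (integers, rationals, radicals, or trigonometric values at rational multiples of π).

11*cos(pi/11)/(cos(pi/11) + 1)

deg(139) = 2; N(139) = {996, 380}.
Vertex 380 has 2 neighbors: 717, 139.
N(996) = {300, 139}, |N(996)| = 2.
Vertex 383 has 2 neighbors: 900, 459.
Every vertex has degree 2 (N=11); the odd cycle C_{11}.
A has 6 distinct eigenvalues ≈ [2.0, 1.68251, 0.83083, -0.28463, -1.30972, -1.91899].
Lovász: ϑ = −11(-2*cos(pi/11))/(2+-(-1)*2*cos(pi/11)) = 11*cos(pi/11)/(cos(pi/11) + 1).
Numerically 5.38630.
Sandwich: α(G)=5 ≤ ϑ(G)=11*cos(pi/11)/(cos(pi/11) + 1) ≤ χ(Ḡ)=6 (both strict).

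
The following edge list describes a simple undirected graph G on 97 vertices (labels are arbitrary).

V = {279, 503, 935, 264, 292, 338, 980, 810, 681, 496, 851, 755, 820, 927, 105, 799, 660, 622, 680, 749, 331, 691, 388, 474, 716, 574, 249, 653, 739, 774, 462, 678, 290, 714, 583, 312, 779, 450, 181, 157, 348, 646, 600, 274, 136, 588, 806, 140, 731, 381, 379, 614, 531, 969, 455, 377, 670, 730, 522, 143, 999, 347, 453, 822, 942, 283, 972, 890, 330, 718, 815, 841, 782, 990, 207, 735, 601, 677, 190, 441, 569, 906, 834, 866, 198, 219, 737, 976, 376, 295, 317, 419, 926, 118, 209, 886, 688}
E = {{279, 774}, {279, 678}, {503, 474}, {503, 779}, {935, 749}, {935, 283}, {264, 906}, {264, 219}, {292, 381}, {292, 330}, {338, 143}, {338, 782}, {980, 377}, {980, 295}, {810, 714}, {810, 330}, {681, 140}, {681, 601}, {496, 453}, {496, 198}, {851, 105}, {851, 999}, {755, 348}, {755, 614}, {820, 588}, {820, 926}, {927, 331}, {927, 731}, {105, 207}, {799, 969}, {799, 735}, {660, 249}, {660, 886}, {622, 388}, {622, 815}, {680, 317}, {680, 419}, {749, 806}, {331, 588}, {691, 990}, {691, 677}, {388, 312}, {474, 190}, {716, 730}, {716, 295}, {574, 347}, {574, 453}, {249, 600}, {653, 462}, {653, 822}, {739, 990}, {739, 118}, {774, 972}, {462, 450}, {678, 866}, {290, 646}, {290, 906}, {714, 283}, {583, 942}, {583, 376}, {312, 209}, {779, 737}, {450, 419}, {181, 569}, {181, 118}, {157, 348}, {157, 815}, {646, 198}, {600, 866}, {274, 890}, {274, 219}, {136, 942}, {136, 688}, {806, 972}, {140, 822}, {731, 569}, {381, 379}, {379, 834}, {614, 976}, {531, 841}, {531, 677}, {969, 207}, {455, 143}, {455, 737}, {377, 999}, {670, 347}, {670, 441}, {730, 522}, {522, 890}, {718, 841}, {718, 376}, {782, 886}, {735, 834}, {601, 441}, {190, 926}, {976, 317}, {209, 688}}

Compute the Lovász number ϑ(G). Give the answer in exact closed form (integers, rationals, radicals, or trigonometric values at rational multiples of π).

97*cos(pi/97)/(cos(pi/97) + 1)

Vertex 295 has 2 neighbors: 980, 716.
Vertex 980 has 2 neighbors: 377, 295.
N(588) = {820, 331}, |N(588)| = 2.
N(274) = {890, 219}, |N(274)| = 2.
Regular of degree 2 on 97 vertices: this is C_{97}, the 97-cycle.
The 49 distinct eigenvalues: [2.0, 1.99581, 1.98324, 1.96236, 1.93324, 1.89602, 1.85084, 1.7979, 1.73742, 1.66966, 1.59489, 1.51343, 1.42562, 1.33183, 1.23246, 1.12791, 1.01864, 0.90509, 0.78775, 0.6671, 0.54366, 0.41794, 0.29046, 0.16176, 0.03239, -0.09712, -0.22623, -0.35438, -0.48105, -0.6057, -0.72781, -0.84687, -0.96237, -1.07384, -1.1808, -1.28282, -1.37945, -1.47029, -1.55497, -1.63313, -1.70443, -1.76859, -1.82533, -1.87441, -1.91563, -1.94882, -1.97383, -1.99057, -1.99895].
Lovász: ϑ = −97(-2*cos(pi/97))/(2+-(-1)*2*cos(pi/97)) = 97*cos(pi/97)/(cos(pi/97) + 1).
≈ 48.4873 (to 4 d.p.).
Check 48 ≤ 97*cos(pi/97)/(cos(pi/97) + 1) ≤ 49: both strict.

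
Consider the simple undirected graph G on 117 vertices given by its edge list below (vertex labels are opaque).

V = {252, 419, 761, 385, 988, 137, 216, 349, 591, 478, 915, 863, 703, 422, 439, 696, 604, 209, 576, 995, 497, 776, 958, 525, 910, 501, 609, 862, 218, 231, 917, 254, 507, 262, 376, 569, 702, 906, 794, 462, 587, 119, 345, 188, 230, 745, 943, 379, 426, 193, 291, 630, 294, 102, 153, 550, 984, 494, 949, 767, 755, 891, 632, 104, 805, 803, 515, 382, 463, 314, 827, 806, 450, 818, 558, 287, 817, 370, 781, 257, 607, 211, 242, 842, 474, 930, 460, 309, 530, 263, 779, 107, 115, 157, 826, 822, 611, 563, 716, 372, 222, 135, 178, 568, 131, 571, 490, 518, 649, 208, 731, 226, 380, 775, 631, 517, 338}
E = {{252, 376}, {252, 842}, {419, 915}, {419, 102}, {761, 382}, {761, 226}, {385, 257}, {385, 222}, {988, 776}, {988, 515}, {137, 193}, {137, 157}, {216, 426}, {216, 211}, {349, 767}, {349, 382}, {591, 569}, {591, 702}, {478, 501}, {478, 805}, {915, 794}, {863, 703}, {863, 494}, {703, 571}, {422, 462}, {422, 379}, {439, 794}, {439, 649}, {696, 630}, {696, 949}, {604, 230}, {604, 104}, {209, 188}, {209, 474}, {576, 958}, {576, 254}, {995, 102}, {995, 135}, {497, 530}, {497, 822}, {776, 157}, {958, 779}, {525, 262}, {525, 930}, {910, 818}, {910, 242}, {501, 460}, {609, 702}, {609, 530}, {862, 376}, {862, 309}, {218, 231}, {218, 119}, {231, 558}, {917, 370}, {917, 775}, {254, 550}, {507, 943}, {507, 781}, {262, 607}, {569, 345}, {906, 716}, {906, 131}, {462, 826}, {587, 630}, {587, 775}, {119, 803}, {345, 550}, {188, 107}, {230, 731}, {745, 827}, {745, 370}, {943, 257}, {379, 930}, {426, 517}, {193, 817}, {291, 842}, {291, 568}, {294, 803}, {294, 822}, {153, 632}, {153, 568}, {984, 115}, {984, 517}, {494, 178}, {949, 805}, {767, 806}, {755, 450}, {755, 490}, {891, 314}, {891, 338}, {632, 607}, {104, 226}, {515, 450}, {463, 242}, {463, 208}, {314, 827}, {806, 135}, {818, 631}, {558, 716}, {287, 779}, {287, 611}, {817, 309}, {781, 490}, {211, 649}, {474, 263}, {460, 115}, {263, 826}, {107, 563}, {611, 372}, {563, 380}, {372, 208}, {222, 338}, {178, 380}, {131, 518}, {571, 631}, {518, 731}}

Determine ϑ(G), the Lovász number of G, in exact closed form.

deg(422) = 2; N(422) = {462, 379}.
Vertex 631 has 2 neighbors: 818, 571.
N(222) = {385, 338}, |N(222)| = 2.
deg(209) = 2; N(209) = {188, 474}.
deg(v) = 2 for all v (|V|=117); the odd cycle C_{117}.
Distinct eigenvalues (to 5 d.p.): [2.0, 1.99712, 1.98848, 1.9741, 1.95403, 1.92833, 1.89707, 1.86034, 1.81825, 1.77091, 1.71847, 1.66107, 1.59889, 1.53209, 1.46087, 1.38545, 1.30603, 1.22284, 1.13613, 1.04614, 0.95314, 0.85739, 0.75916, 0.65875, 0.55643, 0.45252, 0.3473, 0.24107, 0.13416, 0.02685, -0.08053, -0.18768, -0.29429, -0.40005, -0.50466, -0.60781, -0.70921, -0.80856, -0.90559, -1.0, -1.09153, -1.17991, -1.26489, -1.34622, -1.42367, -1.49702, -1.56605, -1.63057, -1.69038, -1.74532, -1.79523, -1.83996, -1.87939, -1.91339, -1.94188, -1.96478, -1.982, -1.99351, -1.99928].
λ_max=2, λ_min=-2*cos(pi/117); ϑ = −117·λ_min/(λ_max−λ_min) = 117*cos(pi/117)/(cos(pi/117) + 1).
= 58.489454… (decimal).
58 ≤ 117*cos(pi/117)/(cos(pi/117) + 1) ≤ 59: both strict.

117*cos(pi/117)/(cos(pi/117) + 1)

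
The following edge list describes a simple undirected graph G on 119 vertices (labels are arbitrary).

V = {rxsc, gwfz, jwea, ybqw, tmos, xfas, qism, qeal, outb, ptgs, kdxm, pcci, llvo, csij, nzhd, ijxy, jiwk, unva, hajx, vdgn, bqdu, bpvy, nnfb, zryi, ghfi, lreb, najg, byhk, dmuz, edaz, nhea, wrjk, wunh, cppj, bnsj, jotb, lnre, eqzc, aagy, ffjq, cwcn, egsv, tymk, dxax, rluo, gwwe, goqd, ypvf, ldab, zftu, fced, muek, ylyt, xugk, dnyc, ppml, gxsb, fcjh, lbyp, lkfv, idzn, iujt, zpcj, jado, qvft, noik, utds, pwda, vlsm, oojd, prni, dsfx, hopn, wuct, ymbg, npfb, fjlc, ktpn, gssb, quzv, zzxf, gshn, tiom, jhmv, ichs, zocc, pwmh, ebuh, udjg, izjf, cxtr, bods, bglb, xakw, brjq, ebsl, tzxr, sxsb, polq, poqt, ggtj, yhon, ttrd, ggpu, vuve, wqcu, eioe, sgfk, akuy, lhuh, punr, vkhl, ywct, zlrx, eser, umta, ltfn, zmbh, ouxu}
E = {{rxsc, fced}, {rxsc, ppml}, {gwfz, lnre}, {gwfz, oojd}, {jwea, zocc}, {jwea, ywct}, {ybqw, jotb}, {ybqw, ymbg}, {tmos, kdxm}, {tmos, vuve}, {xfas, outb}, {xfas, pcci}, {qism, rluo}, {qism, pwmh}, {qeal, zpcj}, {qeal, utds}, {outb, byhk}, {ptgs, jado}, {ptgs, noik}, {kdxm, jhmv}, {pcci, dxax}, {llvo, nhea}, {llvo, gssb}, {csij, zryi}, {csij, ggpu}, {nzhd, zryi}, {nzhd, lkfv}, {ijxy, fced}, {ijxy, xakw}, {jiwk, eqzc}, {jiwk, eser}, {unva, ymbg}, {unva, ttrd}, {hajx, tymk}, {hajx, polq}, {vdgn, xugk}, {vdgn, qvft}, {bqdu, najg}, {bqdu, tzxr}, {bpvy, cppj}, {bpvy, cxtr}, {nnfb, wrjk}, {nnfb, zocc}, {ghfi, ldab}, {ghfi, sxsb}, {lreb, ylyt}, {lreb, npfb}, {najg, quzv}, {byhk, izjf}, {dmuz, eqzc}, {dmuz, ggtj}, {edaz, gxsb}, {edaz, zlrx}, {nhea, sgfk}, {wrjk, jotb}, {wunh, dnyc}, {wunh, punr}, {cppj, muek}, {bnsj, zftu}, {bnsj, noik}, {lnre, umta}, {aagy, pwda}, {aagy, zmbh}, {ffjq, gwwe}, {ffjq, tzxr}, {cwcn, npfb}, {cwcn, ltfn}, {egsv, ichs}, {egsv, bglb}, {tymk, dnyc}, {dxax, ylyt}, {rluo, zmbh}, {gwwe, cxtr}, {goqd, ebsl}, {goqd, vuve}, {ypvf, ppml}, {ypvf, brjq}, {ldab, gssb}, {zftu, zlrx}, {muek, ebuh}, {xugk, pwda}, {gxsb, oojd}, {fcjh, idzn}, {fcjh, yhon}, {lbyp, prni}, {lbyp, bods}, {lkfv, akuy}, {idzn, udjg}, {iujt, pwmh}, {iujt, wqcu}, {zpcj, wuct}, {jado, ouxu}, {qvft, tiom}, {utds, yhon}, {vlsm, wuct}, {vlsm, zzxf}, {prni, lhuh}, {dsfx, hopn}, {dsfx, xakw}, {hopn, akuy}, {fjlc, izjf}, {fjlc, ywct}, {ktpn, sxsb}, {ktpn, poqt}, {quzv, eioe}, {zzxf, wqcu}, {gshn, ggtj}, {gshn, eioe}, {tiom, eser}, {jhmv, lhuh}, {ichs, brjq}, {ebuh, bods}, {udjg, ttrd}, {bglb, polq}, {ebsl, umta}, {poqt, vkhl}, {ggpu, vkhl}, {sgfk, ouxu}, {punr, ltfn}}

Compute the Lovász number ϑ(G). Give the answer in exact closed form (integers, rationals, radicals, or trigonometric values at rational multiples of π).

N(utds) = {qeal, yhon}, |N(utds)| = 2.
deg(pwda) = 2; N(pwda) = {aagy, xugk}.
Vertex xakw has 2 neighbors: ijxy, dsfx.
deg(ktpn) = 2; N(ktpn) = {sxsb, poqt}.
Every vertex has degree 2 (N=119); connected 2-regular on 119 ⇒ C_{119}.
spec(A) ≈ [2.0, 1.997213, 1.988859, 1.974962, 1.95556, 1.930708, 1.900475, 1.864944, 1.824216, 1.778403, 1.727634, 1.672049, 1.611804, 1.547067, 1.478018, 1.404849, 1.327765, 1.24698, 1.162719, 1.075218, 0.984719, 0.891477, 0.795749, 0.697804, 0.597914, 0.496357, 0.393417, 0.28938, 0.184537, 0.079179, -0.026399, -0.131904, -0.237041, -0.341517, -0.445042, -0.547326, -0.648085, -0.747037, -0.843907, -0.938425, -1.030328, -1.119358, -1.205269, -1.287821, -1.366783, -1.441936, -1.51307, -1.579986, -1.642499, -1.700434, -1.75363, -1.801938, -1.845223, -1.883366, -1.916259, -1.943812, -1.965946, -1.982601, -1.993731, -1.999303] (distinct, 6 d.p.).
ϑ = −N·λ_min/(λ_max−λ_min) = −119·(-2*cos(pi/119))/(2−(-2*cos(pi/119))) = 119*cos(pi/119)/(cos(pi/119) + 1).
= 59.4896… (decimal).
Sandwich: α(G)=59 ≤ ϑ(G)=119*cos(pi/119)/(cos(pi/119) + 1) ≤ χ(Ḡ)=60 (both strict).

119*cos(pi/119)/(cos(pi/119) + 1)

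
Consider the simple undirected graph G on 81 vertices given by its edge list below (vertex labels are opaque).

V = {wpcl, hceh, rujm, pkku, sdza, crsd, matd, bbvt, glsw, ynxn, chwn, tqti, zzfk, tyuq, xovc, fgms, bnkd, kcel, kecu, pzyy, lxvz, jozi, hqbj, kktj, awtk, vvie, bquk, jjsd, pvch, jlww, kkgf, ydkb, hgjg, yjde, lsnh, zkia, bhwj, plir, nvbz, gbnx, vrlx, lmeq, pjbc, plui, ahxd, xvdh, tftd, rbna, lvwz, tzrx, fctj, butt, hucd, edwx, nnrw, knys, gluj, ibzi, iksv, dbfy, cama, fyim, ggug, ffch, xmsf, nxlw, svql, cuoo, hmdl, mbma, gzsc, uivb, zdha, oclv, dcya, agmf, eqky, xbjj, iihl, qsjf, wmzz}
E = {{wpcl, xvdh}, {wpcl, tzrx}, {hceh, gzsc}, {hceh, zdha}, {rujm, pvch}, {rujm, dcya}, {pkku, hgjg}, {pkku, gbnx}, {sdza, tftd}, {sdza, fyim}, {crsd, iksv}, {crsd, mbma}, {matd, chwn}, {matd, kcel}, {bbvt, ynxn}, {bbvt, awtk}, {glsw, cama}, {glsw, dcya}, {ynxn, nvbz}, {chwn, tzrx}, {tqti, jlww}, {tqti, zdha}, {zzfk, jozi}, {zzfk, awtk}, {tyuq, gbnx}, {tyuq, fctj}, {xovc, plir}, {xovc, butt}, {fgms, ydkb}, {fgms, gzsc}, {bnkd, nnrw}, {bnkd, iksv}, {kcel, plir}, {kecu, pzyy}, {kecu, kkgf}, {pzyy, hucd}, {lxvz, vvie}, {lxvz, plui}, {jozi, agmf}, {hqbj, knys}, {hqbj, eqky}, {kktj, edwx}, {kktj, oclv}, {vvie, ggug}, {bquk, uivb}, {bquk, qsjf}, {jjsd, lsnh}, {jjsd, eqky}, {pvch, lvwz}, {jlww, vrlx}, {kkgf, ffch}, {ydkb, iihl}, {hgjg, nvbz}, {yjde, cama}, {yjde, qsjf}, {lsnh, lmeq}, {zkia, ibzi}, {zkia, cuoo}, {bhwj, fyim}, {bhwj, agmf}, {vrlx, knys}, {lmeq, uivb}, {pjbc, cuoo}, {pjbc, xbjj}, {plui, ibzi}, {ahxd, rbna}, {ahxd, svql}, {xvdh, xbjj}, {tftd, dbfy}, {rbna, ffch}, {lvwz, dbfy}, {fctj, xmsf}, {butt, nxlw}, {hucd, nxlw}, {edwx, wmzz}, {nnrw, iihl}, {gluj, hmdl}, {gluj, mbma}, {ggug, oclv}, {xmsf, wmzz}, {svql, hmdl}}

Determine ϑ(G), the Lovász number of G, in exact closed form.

Vertex tqti has 2 neighbors: jlww, zdha.
deg(zkia) = 2; N(zkia) = {ibzi, cuoo}.
N(jjsd) = {lsnh, eqky}, |N(jjsd)| = 2.
N(jozi) = {zzfk, agmf}, |N(jozi)| = 2.
Regular of degree 2 on 81 vertices: connected 2-regular on 81 ⇒ C_{81}.
The 41 distinct eigenvalues: [2.0, 1.994, 1.976, 1.9461, 1.9045, 1.8514, 1.7873, 1.7123, 1.6271, 1.5321, 1.4279, 1.315, 1.1943, 1.0664, 0.9321, 0.7922, 0.6475, 0.4989, 0.3473, 0.1936, 0.0388, -0.1163, -0.2707, -0.4234, -0.5736, -0.7204, -0.8628, -1.0, -1.1312, -1.2556, -1.3725, -1.4811, -1.5808, -1.671, -1.7511, -1.8207, -1.8794, -1.9267, -1.9625, -1.9865, -1.9985].
Lovász: ϑ = −81(-2*cos(pi/81))/(2+-(-1)*2*cos(pi/81)) = 81*cos(pi/81)/(cos(pi/81) + 1).
= 40.4848… (decimal).
Sandwich: α(G)=40 ≤ ϑ(G)=81*cos(pi/81)/(cos(pi/81) + 1) ≤ χ(Ḡ)=41 (both strict).

81*cos(pi/81)/(cos(pi/81) + 1)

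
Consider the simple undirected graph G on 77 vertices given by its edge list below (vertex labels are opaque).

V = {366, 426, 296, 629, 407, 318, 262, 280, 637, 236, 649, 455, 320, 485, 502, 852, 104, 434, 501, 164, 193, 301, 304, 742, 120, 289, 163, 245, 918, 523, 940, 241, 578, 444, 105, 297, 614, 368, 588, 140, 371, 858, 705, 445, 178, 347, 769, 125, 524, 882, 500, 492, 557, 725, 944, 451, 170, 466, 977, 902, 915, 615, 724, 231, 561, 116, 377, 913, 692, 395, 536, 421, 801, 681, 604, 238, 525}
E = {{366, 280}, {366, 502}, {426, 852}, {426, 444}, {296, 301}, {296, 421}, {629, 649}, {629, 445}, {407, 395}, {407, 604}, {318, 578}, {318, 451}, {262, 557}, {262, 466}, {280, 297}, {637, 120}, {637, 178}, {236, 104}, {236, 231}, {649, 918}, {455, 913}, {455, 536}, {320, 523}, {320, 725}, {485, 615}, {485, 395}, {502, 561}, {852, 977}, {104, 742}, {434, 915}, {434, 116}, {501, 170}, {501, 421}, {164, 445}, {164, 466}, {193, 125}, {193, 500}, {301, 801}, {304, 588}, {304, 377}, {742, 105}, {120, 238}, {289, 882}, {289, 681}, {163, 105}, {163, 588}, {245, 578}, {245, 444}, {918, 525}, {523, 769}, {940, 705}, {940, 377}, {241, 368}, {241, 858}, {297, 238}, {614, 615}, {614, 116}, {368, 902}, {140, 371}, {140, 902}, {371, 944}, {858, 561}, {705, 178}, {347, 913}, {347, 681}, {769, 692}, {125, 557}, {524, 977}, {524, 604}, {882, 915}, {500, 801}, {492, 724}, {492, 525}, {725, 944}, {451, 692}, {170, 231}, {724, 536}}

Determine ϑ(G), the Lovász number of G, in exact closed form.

77*cos(pi/77)/(cos(pi/77) + 1)

Vertex 193 has 2 neighbors: 125, 500.
N(940) = {705, 377}, |N(940)| = 2.
deg(557) = 2; N(557) = {262, 125}.
N(421) = {296, 501}, |N(421)| = 2.
deg(v) = 2 for all v (|V|=77); connected 2-regular on 77 ⇒ C_{77}.
The 39 distinct eigenvalues: [2.0, 1.9933, 1.9734, 1.9404, 1.8944, 1.8358, 1.765, 1.6825, 1.5888, 1.4845, 1.3703, 1.247, 1.1154, 0.9764, 0.8308, 0.6798, 0.5242, 0.3651, 0.2036, 0.0408, -0.1223, -0.2846, -0.445, -0.6025, -0.7559, -0.9043, -1.0467, -1.1822, -1.3097, -1.4286, -1.5379, -1.637, -1.7252, -1.8019, -1.8667, -1.919, -1.9585, -1.985, -1.9983].
With N=77: ϑ(G) = 77·(-(-1)*2*cos(pi/77))/(2−(-2*cos(pi/77))) = 77*cos(pi/77)/(cos(pi/77) + 1).
Numerically 38.483973.
Check 38 ≤ 77*cos(pi/77)/(cos(pi/77) + 1) ≤ 39: both strict.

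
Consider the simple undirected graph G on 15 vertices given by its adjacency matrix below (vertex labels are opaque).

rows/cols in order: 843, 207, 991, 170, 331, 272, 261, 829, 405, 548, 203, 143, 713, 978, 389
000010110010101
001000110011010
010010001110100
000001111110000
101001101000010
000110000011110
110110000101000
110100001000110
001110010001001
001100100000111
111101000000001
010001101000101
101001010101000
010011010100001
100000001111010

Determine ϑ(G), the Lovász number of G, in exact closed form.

deg(170) = 6; N(170) = {272, 261, 829, 405, 548, 203}.
Vertex 203 has 6 neighbors: 843, 207, 991, 170, 272, 389.
deg(991) = 6; N(991) = {207, 331, 405, 548, 203, 713}.
deg(331) = 6; N(331) = {843, 991, 272, 261, 405, 978}.
6-regular, N=15; this is K(6,2), the Kneser graph.
The 3 distinct eigenvalues: [6.0, 1.0, -3.0].
With N=15: ϑ(G) = 15·(-1*(-3))/(6−(-3)) = 5.
≈ 5.000000 (to 6 d.p.).

5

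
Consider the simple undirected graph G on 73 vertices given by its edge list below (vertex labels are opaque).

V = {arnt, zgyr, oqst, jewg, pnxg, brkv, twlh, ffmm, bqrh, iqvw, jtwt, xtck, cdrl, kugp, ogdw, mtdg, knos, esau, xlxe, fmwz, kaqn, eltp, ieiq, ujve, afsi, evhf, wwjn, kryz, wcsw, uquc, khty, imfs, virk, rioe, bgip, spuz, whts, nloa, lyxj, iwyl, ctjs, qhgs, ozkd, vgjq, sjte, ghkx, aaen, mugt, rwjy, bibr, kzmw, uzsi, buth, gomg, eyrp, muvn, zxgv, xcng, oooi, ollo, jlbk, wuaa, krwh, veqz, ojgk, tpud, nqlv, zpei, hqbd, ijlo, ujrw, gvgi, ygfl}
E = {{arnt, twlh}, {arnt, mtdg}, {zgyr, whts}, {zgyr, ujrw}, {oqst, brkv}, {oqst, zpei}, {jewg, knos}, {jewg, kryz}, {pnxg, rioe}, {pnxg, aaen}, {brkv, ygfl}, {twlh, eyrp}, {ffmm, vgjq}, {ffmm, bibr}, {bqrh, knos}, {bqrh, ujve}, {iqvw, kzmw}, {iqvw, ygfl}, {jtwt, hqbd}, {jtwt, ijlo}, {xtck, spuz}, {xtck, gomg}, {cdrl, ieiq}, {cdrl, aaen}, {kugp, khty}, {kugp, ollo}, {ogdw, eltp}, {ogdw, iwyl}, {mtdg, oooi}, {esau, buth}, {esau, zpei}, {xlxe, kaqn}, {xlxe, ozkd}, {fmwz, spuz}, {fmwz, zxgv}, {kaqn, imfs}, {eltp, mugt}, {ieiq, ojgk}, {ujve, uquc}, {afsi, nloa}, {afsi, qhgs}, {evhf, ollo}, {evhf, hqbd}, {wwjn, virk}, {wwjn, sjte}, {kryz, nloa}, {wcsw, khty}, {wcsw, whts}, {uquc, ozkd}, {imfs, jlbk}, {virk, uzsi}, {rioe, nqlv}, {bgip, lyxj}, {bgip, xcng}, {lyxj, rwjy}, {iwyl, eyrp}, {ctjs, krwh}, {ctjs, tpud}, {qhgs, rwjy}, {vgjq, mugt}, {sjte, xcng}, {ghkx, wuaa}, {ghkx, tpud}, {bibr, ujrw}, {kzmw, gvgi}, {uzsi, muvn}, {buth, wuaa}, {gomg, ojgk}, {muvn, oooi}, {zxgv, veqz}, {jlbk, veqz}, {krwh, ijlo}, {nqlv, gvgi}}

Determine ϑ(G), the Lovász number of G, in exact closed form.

deg(bibr) = 2; N(bibr) = {ffmm, ujrw}.
deg(wcsw) = 2; N(wcsw) = {khty, whts}.
deg(afsi) = 2; N(afsi) = {nloa, qhgs}.
deg(buth) = 2; N(buth) = {esau, wuaa}.
Regular of degree 2 on 73 vertices: connected 2-regular on 73 ⇒ C_{73}.
spec(A) ≈ [2.0, 1.9926, 1.9704, 1.9337, 1.8826, 1.8176, 1.7392, 1.6478, 1.5443, 1.4293, 1.3038, 1.1686, 1.0247, 0.8733, 0.7154, 0.5522, 0.3849, 0.2148, 0.043, -0.129, -0.3001, -0.469, -0.6344, -0.7951, -0.9499, -1.0977, -1.2373, -1.3678, -1.4882, -1.5976, -1.6951, -1.7801, -1.8518, -1.9099, -1.9539, -1.9834, -1.9981] (distinct, 4 d.p.).
With N=73: ϑ(G) = 73·(-(-1)*2*cos(pi/73))/(2−(-2*cos(pi/73))) = 73*cos(pi/73)/(cos(pi/73) + 1).
≈ 36.483094774 (to 9 d.p.).
Sandwich: α(G)=36 ≤ ϑ(G)=73*cos(pi/73)/(cos(pi/73) + 1) ≤ χ(Ḡ)=37 (both strict).

73*cos(pi/73)/(cos(pi/73) + 1)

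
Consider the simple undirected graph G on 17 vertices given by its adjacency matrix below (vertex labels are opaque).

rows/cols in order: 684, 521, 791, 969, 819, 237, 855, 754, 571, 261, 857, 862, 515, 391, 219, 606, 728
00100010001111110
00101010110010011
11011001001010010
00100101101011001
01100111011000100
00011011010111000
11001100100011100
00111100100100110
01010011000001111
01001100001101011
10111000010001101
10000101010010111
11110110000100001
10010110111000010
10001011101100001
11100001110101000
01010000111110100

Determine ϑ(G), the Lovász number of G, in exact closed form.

sqrt(17)

N(791) = {684, 521, 969, 819, 754, 857, 515, 606}, |N(791)| = 8.
deg(391) = 8; N(391) = {684, 969, 237, 855, 571, 261, 857, 606}.
N(515) = {684, 521, 791, 969, 237, 855, 862, 728}, |N(515)| = 8.
deg(237) = 8; N(237) = {969, 819, 855, 754, 261, 862, 515, 391}.
17-vertex 8-regular graph: SR(17,8,3,4) — a Paley graph.
Distinct eigenvalues (to 6 d.p.): [8.0, 1.561553, -2.561553].
With N=17: ϑ(G) = 17·(-(-sqrt(17)/2 - 1/2))/(8−(-sqrt(17)/2 - 1/2)) = sqrt(17).
ϑ(G) ≈ 4.1231.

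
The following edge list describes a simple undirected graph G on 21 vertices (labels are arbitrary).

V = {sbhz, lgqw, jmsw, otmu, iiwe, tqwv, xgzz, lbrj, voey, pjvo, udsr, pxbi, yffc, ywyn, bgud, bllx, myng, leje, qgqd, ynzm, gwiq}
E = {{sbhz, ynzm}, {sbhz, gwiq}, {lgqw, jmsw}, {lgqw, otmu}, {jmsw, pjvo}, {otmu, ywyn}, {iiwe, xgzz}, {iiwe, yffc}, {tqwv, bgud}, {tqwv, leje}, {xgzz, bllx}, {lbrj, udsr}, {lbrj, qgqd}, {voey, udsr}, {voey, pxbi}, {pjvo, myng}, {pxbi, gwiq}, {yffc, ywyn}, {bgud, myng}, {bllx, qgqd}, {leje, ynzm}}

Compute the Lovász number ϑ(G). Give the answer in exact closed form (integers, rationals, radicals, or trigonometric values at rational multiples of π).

Vertex iiwe has 2 neighbors: xgzz, yffc.
N(qgqd) = {lbrj, bllx}, |N(qgqd)| = 2.
N(bllx) = {xgzz, qgqd}, |N(bllx)| = 2.
deg(otmu) = 2; N(otmu) = {lgqw, ywyn}.
Every vertex has degree 2 (N=21); the odd cycle C_{21}.
A has 11 distinct eigenvalues ≈ [2.0, 1.911, 1.652, 1.247, 0.731, 0.149, -0.445, -1.0, -1.466, -1.802, -1.978].
ϑ = −N·λ_min/(λ_max−λ_min) = −21·(-2*cos(pi/21))/(2−(-2*cos(pi/21))) = 21*cos(pi/21)/(cos(pi/21) + 1).
≈ 10.441033 (to 6 d.p.).
Sandwich: α(G)=10 ≤ ϑ(G)=21*cos(pi/21)/(cos(pi/21) + 1) ≤ χ(Ḡ)=11 (both strict).

21*cos(pi/21)/(cos(pi/21) + 1)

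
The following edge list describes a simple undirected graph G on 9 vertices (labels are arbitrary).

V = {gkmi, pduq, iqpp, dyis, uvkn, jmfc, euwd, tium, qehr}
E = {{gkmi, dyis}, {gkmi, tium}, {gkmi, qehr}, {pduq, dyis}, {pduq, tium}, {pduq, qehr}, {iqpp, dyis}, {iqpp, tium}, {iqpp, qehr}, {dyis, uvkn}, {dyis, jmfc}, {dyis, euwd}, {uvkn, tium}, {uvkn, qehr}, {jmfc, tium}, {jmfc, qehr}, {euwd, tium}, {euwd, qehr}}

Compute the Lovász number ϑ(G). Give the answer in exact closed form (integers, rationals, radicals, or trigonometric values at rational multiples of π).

Vertex uvkn has 3 neighbors: dyis, tium, qehr.
N(euwd) = {dyis, tium, qehr}, |N(euwd)| = 3.
Vertex tium has 6 neighbors: gkmi, pduq, iqpp, uvkn, jmfc, euwd.
Vertex dyis has 6 neighbors: gkmi, pduq, iqpp, uvkn, jmfc, euwd.
Complete multipartite on [6, 3]: sandwich collapses at ϑ=6.
≈ 6.00000 (to 5 d.p.).
Lovász sandwich 6 ≤ 6 ≤ 6: collapsed.

6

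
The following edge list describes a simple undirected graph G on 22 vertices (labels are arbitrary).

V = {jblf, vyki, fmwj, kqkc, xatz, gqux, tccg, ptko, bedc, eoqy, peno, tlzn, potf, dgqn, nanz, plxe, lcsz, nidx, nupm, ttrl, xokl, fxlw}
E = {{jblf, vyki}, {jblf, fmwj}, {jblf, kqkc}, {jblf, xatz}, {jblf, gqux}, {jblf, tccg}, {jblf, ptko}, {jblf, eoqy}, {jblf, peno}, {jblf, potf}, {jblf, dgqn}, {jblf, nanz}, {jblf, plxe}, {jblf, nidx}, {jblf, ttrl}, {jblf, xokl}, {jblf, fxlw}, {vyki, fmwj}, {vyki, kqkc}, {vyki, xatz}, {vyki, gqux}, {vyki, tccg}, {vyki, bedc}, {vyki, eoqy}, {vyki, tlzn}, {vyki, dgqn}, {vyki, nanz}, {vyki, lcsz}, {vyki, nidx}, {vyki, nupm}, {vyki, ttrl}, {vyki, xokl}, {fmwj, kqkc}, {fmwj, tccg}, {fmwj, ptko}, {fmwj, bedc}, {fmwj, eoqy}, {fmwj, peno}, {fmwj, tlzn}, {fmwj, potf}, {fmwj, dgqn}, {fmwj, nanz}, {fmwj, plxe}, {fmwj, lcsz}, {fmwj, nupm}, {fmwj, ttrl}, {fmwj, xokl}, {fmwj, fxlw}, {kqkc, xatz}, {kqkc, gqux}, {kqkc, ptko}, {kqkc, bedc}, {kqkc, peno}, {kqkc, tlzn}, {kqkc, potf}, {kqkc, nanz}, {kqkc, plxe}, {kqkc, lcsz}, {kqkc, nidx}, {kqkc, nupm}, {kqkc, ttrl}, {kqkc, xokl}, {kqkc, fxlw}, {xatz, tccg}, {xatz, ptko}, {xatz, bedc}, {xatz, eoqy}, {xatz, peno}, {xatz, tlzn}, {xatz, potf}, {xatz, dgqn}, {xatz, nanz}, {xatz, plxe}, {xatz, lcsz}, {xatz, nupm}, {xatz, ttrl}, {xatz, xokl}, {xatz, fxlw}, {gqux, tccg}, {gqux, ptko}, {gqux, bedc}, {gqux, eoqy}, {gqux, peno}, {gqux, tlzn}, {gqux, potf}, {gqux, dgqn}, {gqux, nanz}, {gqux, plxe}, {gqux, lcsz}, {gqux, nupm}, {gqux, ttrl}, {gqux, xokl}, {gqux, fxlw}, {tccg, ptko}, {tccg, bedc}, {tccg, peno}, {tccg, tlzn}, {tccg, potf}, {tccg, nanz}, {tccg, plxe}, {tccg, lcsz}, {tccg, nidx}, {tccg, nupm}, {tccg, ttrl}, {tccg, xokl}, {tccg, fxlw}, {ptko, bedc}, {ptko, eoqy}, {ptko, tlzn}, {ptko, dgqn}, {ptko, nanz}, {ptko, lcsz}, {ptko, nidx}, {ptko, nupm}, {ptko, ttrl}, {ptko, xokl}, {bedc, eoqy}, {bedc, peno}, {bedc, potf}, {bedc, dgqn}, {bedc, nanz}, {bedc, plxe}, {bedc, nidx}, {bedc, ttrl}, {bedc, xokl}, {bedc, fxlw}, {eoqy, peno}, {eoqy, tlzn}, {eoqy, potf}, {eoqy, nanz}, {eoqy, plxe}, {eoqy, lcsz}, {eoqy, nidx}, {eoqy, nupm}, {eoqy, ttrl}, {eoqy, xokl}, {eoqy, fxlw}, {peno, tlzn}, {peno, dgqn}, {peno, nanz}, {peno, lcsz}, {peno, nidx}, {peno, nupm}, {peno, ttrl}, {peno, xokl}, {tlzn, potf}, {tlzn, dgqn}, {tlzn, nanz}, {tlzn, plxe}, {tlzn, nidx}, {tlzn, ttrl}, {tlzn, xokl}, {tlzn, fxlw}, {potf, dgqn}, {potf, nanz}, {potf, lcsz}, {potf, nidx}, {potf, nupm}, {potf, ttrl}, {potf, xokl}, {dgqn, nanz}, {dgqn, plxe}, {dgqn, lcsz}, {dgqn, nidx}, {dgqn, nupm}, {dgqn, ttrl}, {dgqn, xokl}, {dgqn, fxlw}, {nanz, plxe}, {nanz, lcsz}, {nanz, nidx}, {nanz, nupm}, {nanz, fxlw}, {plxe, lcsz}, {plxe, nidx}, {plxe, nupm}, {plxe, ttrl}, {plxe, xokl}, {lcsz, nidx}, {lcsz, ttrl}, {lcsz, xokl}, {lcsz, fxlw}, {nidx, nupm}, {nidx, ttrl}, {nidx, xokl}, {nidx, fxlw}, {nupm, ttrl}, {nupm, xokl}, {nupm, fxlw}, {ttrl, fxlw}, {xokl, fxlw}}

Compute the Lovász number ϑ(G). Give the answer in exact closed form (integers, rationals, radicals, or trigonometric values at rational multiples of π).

N(ttrl) = {jblf, vyki, fmwj, kqkc, xatz, gqux, tccg, ptko, bedc, eoqy, peno, tlzn, potf, dgqn, plxe, lcsz, nidx, nupm, fxlw}, |N(ttrl)| = 19.
deg(lcsz) = 17; N(lcsz) = {vyki, fmwj, kqkc, xatz, gqux, tccg, ptko, eoqy, peno, potf, dgqn, nanz, plxe, nidx, ttrl, xokl, fxlw}.
N(xokl) = {jblf, vyki, fmwj, kqkc, xatz, gqux, tccg, ptko, bedc, eoqy, peno, tlzn, potf, dgqn, plxe, lcsz, nidx, nupm, fxlw}, |N(xokl)| = 19.
Vertex eoqy has 18 neighbors: jblf, vyki, fmwj, xatz, gqux, ptko, bedc, peno, tlzn, potf, nanz, plxe, lcsz, nidx, nupm, ttrl, xokl, fxlw.
Complete multipartite on [6, 5, 4, 4, 3]: sandwich collapses at ϑ=6.
Numerically 6.000000.
Check 6 ≤ 6 ≤ 6: collapsed.

6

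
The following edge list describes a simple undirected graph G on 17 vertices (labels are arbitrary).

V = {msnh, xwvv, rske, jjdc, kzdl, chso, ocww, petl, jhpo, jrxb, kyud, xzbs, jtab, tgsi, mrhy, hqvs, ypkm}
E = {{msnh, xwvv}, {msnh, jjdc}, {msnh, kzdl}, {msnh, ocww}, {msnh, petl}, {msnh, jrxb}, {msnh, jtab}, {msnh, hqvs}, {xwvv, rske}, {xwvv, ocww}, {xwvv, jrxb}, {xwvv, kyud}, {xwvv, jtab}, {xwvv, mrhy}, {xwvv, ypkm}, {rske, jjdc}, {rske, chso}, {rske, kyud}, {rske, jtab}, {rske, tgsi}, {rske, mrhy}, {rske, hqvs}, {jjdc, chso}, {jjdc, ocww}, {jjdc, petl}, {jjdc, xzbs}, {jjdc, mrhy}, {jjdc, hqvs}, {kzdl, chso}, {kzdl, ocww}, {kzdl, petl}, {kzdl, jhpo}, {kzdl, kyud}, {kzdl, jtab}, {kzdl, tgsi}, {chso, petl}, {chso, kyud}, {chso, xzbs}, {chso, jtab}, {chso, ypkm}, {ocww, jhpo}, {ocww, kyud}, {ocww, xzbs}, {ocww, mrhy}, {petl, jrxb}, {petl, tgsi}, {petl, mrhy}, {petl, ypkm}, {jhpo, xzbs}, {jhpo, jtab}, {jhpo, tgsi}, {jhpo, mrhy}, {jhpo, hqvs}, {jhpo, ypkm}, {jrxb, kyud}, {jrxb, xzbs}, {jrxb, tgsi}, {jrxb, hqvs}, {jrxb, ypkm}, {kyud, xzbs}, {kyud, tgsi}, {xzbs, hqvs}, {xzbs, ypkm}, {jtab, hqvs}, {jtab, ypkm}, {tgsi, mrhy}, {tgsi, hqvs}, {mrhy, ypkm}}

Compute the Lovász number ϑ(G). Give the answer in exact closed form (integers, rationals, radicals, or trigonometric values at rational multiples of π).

sqrt(17)

N(jtab) = {msnh, xwvv, rske, kzdl, chso, jhpo, hqvs, ypkm}, |N(jtab)| = 8.
deg(msnh) = 8; N(msnh) = {xwvv, jjdc, kzdl, ocww, petl, jrxb, jtab, hqvs}.
N(ocww) = {msnh, xwvv, jjdc, kzdl, jhpo, kyud, xzbs, mrhy}, |N(ocww)| = 8.
deg(jjdc) = 8; N(jjdc) = {msnh, rske, chso, ocww, petl, xzbs, mrhy, hqvs}.
8-regular, N=17; SR(17,8,3,4) — a Paley graph.
The 3 distinct eigenvalues: [8.0, 1.56155, -2.56155].
λ_max=8, λ_min=-sqrt(17)/2 - 1/2; ϑ = −17·λ_min/(λ_max−λ_min) = sqrt(17).
ϑ(G) ≈ 4.1231.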